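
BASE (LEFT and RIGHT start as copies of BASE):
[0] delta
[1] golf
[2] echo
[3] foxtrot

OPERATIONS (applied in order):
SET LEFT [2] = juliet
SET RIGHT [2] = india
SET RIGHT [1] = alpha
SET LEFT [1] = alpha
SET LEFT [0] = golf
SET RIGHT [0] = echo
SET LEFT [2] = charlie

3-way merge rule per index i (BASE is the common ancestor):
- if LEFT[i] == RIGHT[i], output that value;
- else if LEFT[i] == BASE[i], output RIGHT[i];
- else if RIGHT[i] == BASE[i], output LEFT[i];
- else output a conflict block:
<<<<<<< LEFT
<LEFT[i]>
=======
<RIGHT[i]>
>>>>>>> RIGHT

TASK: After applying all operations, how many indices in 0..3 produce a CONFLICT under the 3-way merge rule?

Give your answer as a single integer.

Final LEFT:  [golf, alpha, charlie, foxtrot]
Final RIGHT: [echo, alpha, india, foxtrot]
i=0: BASE=delta L=golf R=echo all differ -> CONFLICT
i=1: L=alpha R=alpha -> agree -> alpha
i=2: BASE=echo L=charlie R=india all differ -> CONFLICT
i=3: L=foxtrot R=foxtrot -> agree -> foxtrot
Conflict count: 2

Answer: 2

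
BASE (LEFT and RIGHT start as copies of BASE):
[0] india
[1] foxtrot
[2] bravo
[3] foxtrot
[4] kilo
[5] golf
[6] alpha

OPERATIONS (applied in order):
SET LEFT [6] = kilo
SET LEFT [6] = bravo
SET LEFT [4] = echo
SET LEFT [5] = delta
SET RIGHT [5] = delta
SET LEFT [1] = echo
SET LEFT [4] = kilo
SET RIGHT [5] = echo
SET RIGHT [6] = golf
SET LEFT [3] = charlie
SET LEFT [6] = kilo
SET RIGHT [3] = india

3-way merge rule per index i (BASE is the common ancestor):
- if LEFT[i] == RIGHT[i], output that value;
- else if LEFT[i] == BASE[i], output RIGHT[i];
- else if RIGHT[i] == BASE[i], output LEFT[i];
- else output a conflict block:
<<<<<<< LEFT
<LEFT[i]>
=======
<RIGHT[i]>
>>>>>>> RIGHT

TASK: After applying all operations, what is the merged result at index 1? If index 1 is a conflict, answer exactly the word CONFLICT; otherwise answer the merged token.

Answer: echo

Derivation:
Final LEFT:  [india, echo, bravo, charlie, kilo, delta, kilo]
Final RIGHT: [india, foxtrot, bravo, india, kilo, echo, golf]
i=0: L=india R=india -> agree -> india
i=1: L=echo, R=foxtrot=BASE -> take LEFT -> echo
i=2: L=bravo R=bravo -> agree -> bravo
i=3: BASE=foxtrot L=charlie R=india all differ -> CONFLICT
i=4: L=kilo R=kilo -> agree -> kilo
i=5: BASE=golf L=delta R=echo all differ -> CONFLICT
i=6: BASE=alpha L=kilo R=golf all differ -> CONFLICT
Index 1 -> echo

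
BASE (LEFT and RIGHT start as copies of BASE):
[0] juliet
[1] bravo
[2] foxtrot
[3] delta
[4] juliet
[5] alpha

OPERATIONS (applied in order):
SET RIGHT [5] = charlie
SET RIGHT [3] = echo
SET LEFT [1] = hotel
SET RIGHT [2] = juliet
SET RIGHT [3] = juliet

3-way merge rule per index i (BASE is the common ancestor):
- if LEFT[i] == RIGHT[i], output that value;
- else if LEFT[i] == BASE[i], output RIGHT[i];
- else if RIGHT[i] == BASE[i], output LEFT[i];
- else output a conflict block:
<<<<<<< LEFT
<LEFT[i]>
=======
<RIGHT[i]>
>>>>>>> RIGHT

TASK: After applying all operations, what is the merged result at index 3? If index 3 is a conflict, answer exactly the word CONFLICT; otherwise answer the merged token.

Final LEFT:  [juliet, hotel, foxtrot, delta, juliet, alpha]
Final RIGHT: [juliet, bravo, juliet, juliet, juliet, charlie]
i=0: L=juliet R=juliet -> agree -> juliet
i=1: L=hotel, R=bravo=BASE -> take LEFT -> hotel
i=2: L=foxtrot=BASE, R=juliet -> take RIGHT -> juliet
i=3: L=delta=BASE, R=juliet -> take RIGHT -> juliet
i=4: L=juliet R=juliet -> agree -> juliet
i=5: L=alpha=BASE, R=charlie -> take RIGHT -> charlie
Index 3 -> juliet

Answer: juliet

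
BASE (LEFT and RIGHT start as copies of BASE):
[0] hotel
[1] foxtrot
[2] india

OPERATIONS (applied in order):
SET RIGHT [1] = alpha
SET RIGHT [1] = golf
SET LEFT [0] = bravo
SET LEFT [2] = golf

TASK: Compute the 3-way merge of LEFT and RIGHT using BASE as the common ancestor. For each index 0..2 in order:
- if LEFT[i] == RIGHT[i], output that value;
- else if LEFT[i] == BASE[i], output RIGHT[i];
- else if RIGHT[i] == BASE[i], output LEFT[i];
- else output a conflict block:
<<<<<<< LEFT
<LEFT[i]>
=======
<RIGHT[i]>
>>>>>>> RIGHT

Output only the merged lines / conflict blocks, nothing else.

Final LEFT:  [bravo, foxtrot, golf]
Final RIGHT: [hotel, golf, india]
i=0: L=bravo, R=hotel=BASE -> take LEFT -> bravo
i=1: L=foxtrot=BASE, R=golf -> take RIGHT -> golf
i=2: L=golf, R=india=BASE -> take LEFT -> golf

Answer: bravo
golf
golf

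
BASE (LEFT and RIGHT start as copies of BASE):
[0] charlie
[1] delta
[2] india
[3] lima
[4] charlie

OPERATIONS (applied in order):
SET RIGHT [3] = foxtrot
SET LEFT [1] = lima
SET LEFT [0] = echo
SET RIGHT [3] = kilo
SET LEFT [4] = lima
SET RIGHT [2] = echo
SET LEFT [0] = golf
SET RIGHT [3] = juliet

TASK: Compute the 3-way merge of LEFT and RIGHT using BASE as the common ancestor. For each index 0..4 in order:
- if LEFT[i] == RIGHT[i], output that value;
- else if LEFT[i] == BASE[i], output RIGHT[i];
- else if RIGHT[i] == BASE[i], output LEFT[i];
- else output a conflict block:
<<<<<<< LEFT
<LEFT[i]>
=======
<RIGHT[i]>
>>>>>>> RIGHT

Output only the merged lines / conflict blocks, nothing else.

Answer: golf
lima
echo
juliet
lima

Derivation:
Final LEFT:  [golf, lima, india, lima, lima]
Final RIGHT: [charlie, delta, echo, juliet, charlie]
i=0: L=golf, R=charlie=BASE -> take LEFT -> golf
i=1: L=lima, R=delta=BASE -> take LEFT -> lima
i=2: L=india=BASE, R=echo -> take RIGHT -> echo
i=3: L=lima=BASE, R=juliet -> take RIGHT -> juliet
i=4: L=lima, R=charlie=BASE -> take LEFT -> lima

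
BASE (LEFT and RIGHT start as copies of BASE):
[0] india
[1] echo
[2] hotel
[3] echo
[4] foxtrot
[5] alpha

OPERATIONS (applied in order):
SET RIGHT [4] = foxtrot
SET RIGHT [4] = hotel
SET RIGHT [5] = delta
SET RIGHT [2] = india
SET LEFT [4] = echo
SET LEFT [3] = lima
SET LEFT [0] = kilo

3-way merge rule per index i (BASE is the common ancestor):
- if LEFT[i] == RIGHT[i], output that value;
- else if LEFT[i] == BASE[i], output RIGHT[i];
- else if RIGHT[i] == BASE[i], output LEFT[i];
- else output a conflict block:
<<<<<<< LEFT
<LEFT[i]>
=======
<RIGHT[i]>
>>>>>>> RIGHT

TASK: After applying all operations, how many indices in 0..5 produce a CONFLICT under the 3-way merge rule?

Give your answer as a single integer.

Answer: 1

Derivation:
Final LEFT:  [kilo, echo, hotel, lima, echo, alpha]
Final RIGHT: [india, echo, india, echo, hotel, delta]
i=0: L=kilo, R=india=BASE -> take LEFT -> kilo
i=1: L=echo R=echo -> agree -> echo
i=2: L=hotel=BASE, R=india -> take RIGHT -> india
i=3: L=lima, R=echo=BASE -> take LEFT -> lima
i=4: BASE=foxtrot L=echo R=hotel all differ -> CONFLICT
i=5: L=alpha=BASE, R=delta -> take RIGHT -> delta
Conflict count: 1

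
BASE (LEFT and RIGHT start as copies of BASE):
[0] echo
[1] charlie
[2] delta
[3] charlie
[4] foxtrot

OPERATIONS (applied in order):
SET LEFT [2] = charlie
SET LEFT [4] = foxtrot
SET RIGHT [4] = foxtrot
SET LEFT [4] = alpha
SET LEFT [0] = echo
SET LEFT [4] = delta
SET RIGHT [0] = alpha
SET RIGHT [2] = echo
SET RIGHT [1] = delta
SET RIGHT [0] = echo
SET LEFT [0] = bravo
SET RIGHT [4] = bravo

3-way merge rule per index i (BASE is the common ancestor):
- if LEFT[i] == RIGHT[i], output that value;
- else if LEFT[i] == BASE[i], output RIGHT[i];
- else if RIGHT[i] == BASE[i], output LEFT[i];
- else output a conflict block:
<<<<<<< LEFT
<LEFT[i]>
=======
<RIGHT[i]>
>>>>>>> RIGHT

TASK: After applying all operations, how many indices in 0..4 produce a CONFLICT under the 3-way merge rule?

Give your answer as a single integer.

Answer: 2

Derivation:
Final LEFT:  [bravo, charlie, charlie, charlie, delta]
Final RIGHT: [echo, delta, echo, charlie, bravo]
i=0: L=bravo, R=echo=BASE -> take LEFT -> bravo
i=1: L=charlie=BASE, R=delta -> take RIGHT -> delta
i=2: BASE=delta L=charlie R=echo all differ -> CONFLICT
i=3: L=charlie R=charlie -> agree -> charlie
i=4: BASE=foxtrot L=delta R=bravo all differ -> CONFLICT
Conflict count: 2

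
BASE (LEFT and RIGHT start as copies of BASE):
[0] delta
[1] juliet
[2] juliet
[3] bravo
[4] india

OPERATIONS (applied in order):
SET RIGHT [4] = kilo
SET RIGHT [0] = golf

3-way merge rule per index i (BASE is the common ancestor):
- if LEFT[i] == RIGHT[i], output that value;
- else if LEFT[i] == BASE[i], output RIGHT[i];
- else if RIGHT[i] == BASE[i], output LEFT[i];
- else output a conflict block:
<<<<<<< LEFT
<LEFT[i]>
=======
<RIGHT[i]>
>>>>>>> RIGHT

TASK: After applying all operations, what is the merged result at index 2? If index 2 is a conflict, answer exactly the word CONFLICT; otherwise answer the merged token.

Answer: juliet

Derivation:
Final LEFT:  [delta, juliet, juliet, bravo, india]
Final RIGHT: [golf, juliet, juliet, bravo, kilo]
i=0: L=delta=BASE, R=golf -> take RIGHT -> golf
i=1: L=juliet R=juliet -> agree -> juliet
i=2: L=juliet R=juliet -> agree -> juliet
i=3: L=bravo R=bravo -> agree -> bravo
i=4: L=india=BASE, R=kilo -> take RIGHT -> kilo
Index 2 -> juliet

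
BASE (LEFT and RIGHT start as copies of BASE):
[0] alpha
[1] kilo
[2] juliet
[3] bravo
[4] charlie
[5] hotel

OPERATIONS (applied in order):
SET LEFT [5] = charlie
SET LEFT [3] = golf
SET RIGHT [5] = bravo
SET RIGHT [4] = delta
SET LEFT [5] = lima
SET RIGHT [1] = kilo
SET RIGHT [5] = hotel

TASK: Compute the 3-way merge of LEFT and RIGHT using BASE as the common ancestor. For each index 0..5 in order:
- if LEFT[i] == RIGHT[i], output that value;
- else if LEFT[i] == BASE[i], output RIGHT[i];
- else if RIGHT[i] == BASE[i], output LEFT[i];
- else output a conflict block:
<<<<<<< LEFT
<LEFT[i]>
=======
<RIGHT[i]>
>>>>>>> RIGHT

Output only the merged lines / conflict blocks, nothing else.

Answer: alpha
kilo
juliet
golf
delta
lima

Derivation:
Final LEFT:  [alpha, kilo, juliet, golf, charlie, lima]
Final RIGHT: [alpha, kilo, juliet, bravo, delta, hotel]
i=0: L=alpha R=alpha -> agree -> alpha
i=1: L=kilo R=kilo -> agree -> kilo
i=2: L=juliet R=juliet -> agree -> juliet
i=3: L=golf, R=bravo=BASE -> take LEFT -> golf
i=4: L=charlie=BASE, R=delta -> take RIGHT -> delta
i=5: L=lima, R=hotel=BASE -> take LEFT -> lima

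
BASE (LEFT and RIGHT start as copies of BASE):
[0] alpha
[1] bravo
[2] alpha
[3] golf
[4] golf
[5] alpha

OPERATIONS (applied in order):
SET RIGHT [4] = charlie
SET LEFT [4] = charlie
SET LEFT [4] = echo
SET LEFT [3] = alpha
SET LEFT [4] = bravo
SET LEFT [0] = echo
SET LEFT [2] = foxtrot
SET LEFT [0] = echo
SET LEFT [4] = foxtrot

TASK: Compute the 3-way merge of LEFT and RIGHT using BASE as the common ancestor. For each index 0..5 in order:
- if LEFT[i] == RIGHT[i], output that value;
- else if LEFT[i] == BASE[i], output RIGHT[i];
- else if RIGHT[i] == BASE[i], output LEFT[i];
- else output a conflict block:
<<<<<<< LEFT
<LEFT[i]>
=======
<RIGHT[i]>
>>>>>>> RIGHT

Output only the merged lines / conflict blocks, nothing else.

Answer: echo
bravo
foxtrot
alpha
<<<<<<< LEFT
foxtrot
=======
charlie
>>>>>>> RIGHT
alpha

Derivation:
Final LEFT:  [echo, bravo, foxtrot, alpha, foxtrot, alpha]
Final RIGHT: [alpha, bravo, alpha, golf, charlie, alpha]
i=0: L=echo, R=alpha=BASE -> take LEFT -> echo
i=1: L=bravo R=bravo -> agree -> bravo
i=2: L=foxtrot, R=alpha=BASE -> take LEFT -> foxtrot
i=3: L=alpha, R=golf=BASE -> take LEFT -> alpha
i=4: BASE=golf L=foxtrot R=charlie all differ -> CONFLICT
i=5: L=alpha R=alpha -> agree -> alpha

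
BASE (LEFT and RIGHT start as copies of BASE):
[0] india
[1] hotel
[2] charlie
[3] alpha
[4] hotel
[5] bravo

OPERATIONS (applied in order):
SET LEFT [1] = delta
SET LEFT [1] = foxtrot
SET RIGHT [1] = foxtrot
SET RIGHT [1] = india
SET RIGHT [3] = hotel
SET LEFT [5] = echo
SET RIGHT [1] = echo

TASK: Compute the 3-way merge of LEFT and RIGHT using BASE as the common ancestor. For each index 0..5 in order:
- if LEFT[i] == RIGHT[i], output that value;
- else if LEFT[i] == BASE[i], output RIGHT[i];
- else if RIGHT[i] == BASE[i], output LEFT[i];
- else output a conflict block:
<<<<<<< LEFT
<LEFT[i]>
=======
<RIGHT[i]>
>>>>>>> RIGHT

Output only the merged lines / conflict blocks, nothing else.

Final LEFT:  [india, foxtrot, charlie, alpha, hotel, echo]
Final RIGHT: [india, echo, charlie, hotel, hotel, bravo]
i=0: L=india R=india -> agree -> india
i=1: BASE=hotel L=foxtrot R=echo all differ -> CONFLICT
i=2: L=charlie R=charlie -> agree -> charlie
i=3: L=alpha=BASE, R=hotel -> take RIGHT -> hotel
i=4: L=hotel R=hotel -> agree -> hotel
i=5: L=echo, R=bravo=BASE -> take LEFT -> echo

Answer: india
<<<<<<< LEFT
foxtrot
=======
echo
>>>>>>> RIGHT
charlie
hotel
hotel
echo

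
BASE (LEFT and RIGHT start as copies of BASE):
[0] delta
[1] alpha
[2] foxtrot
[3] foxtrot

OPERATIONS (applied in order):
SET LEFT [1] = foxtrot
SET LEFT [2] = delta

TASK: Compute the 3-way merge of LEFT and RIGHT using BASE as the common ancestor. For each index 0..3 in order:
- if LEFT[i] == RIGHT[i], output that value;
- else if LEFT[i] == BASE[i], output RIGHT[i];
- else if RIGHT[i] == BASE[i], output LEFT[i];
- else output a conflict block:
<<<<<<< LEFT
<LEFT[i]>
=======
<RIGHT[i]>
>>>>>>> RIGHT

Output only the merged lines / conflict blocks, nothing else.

Answer: delta
foxtrot
delta
foxtrot

Derivation:
Final LEFT:  [delta, foxtrot, delta, foxtrot]
Final RIGHT: [delta, alpha, foxtrot, foxtrot]
i=0: L=delta R=delta -> agree -> delta
i=1: L=foxtrot, R=alpha=BASE -> take LEFT -> foxtrot
i=2: L=delta, R=foxtrot=BASE -> take LEFT -> delta
i=3: L=foxtrot R=foxtrot -> agree -> foxtrot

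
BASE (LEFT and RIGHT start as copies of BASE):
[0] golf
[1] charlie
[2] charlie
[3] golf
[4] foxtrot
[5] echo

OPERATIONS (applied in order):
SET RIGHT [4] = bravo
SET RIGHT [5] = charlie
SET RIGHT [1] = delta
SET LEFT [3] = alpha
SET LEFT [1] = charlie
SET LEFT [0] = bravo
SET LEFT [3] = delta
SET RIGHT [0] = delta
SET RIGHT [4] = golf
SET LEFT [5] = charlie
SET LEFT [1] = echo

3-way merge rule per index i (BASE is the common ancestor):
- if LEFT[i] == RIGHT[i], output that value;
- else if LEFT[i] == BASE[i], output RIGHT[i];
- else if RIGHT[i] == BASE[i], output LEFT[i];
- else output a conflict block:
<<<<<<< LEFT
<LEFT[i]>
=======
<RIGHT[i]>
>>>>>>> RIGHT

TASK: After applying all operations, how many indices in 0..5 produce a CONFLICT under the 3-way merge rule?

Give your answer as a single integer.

Answer: 2

Derivation:
Final LEFT:  [bravo, echo, charlie, delta, foxtrot, charlie]
Final RIGHT: [delta, delta, charlie, golf, golf, charlie]
i=0: BASE=golf L=bravo R=delta all differ -> CONFLICT
i=1: BASE=charlie L=echo R=delta all differ -> CONFLICT
i=2: L=charlie R=charlie -> agree -> charlie
i=3: L=delta, R=golf=BASE -> take LEFT -> delta
i=4: L=foxtrot=BASE, R=golf -> take RIGHT -> golf
i=5: L=charlie R=charlie -> agree -> charlie
Conflict count: 2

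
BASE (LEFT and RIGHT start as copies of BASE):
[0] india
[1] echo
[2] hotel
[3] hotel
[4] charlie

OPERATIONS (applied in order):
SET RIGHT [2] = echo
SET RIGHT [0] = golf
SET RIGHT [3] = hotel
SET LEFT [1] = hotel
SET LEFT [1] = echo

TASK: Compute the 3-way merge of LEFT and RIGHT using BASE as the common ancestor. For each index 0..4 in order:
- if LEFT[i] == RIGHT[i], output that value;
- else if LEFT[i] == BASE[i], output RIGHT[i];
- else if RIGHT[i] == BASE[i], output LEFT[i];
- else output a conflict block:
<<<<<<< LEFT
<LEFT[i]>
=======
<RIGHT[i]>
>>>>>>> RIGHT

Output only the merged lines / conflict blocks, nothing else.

Answer: golf
echo
echo
hotel
charlie

Derivation:
Final LEFT:  [india, echo, hotel, hotel, charlie]
Final RIGHT: [golf, echo, echo, hotel, charlie]
i=0: L=india=BASE, R=golf -> take RIGHT -> golf
i=1: L=echo R=echo -> agree -> echo
i=2: L=hotel=BASE, R=echo -> take RIGHT -> echo
i=3: L=hotel R=hotel -> agree -> hotel
i=4: L=charlie R=charlie -> agree -> charlie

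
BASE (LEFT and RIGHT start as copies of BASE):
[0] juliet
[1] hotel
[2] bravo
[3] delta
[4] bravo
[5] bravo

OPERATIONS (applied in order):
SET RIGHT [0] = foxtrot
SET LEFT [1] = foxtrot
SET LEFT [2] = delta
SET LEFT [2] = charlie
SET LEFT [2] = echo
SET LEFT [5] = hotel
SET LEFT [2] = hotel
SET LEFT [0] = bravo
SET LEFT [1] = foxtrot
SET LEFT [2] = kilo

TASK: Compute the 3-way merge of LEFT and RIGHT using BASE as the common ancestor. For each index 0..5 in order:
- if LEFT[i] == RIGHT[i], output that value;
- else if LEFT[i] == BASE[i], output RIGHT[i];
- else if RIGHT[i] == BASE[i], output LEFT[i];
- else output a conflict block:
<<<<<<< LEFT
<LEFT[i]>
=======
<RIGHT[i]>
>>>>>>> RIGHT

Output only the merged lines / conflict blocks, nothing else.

Answer: <<<<<<< LEFT
bravo
=======
foxtrot
>>>>>>> RIGHT
foxtrot
kilo
delta
bravo
hotel

Derivation:
Final LEFT:  [bravo, foxtrot, kilo, delta, bravo, hotel]
Final RIGHT: [foxtrot, hotel, bravo, delta, bravo, bravo]
i=0: BASE=juliet L=bravo R=foxtrot all differ -> CONFLICT
i=1: L=foxtrot, R=hotel=BASE -> take LEFT -> foxtrot
i=2: L=kilo, R=bravo=BASE -> take LEFT -> kilo
i=3: L=delta R=delta -> agree -> delta
i=4: L=bravo R=bravo -> agree -> bravo
i=5: L=hotel, R=bravo=BASE -> take LEFT -> hotel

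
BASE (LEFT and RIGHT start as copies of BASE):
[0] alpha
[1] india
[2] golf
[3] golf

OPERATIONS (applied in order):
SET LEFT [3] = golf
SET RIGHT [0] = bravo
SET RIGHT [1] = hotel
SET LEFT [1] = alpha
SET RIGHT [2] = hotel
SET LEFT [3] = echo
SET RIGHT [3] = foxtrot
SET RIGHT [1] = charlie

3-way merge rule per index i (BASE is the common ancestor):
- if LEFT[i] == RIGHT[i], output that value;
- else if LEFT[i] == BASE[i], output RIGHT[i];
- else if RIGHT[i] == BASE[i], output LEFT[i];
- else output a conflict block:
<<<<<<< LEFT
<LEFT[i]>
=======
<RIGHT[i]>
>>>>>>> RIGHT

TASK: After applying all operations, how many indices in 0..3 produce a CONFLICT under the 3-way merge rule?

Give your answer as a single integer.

Answer: 2

Derivation:
Final LEFT:  [alpha, alpha, golf, echo]
Final RIGHT: [bravo, charlie, hotel, foxtrot]
i=0: L=alpha=BASE, R=bravo -> take RIGHT -> bravo
i=1: BASE=india L=alpha R=charlie all differ -> CONFLICT
i=2: L=golf=BASE, R=hotel -> take RIGHT -> hotel
i=3: BASE=golf L=echo R=foxtrot all differ -> CONFLICT
Conflict count: 2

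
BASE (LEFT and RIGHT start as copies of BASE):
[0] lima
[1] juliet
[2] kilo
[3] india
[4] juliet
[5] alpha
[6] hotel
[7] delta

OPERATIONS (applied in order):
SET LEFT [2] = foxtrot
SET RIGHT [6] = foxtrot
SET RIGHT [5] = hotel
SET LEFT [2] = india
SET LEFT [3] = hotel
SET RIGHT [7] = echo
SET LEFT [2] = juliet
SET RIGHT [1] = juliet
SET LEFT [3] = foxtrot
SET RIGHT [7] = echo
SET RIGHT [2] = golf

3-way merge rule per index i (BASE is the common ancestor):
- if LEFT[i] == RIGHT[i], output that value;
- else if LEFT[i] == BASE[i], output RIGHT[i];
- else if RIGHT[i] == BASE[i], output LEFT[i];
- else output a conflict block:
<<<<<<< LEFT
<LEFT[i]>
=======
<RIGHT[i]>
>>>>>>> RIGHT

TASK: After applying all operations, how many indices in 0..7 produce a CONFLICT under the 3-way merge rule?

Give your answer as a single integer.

Final LEFT:  [lima, juliet, juliet, foxtrot, juliet, alpha, hotel, delta]
Final RIGHT: [lima, juliet, golf, india, juliet, hotel, foxtrot, echo]
i=0: L=lima R=lima -> agree -> lima
i=1: L=juliet R=juliet -> agree -> juliet
i=2: BASE=kilo L=juliet R=golf all differ -> CONFLICT
i=3: L=foxtrot, R=india=BASE -> take LEFT -> foxtrot
i=4: L=juliet R=juliet -> agree -> juliet
i=5: L=alpha=BASE, R=hotel -> take RIGHT -> hotel
i=6: L=hotel=BASE, R=foxtrot -> take RIGHT -> foxtrot
i=7: L=delta=BASE, R=echo -> take RIGHT -> echo
Conflict count: 1

Answer: 1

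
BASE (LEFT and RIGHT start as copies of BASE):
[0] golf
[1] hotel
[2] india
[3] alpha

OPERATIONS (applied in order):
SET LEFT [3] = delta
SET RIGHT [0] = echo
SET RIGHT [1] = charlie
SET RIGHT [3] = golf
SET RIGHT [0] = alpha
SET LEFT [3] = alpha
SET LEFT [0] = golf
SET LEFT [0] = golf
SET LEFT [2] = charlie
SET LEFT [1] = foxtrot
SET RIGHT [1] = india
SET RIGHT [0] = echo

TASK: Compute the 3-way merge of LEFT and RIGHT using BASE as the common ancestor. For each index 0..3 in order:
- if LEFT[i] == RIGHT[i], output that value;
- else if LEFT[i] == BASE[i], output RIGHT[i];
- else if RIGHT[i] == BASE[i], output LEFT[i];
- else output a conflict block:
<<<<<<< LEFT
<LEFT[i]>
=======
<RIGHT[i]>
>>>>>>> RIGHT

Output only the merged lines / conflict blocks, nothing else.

Final LEFT:  [golf, foxtrot, charlie, alpha]
Final RIGHT: [echo, india, india, golf]
i=0: L=golf=BASE, R=echo -> take RIGHT -> echo
i=1: BASE=hotel L=foxtrot R=india all differ -> CONFLICT
i=2: L=charlie, R=india=BASE -> take LEFT -> charlie
i=3: L=alpha=BASE, R=golf -> take RIGHT -> golf

Answer: echo
<<<<<<< LEFT
foxtrot
=======
india
>>>>>>> RIGHT
charlie
golf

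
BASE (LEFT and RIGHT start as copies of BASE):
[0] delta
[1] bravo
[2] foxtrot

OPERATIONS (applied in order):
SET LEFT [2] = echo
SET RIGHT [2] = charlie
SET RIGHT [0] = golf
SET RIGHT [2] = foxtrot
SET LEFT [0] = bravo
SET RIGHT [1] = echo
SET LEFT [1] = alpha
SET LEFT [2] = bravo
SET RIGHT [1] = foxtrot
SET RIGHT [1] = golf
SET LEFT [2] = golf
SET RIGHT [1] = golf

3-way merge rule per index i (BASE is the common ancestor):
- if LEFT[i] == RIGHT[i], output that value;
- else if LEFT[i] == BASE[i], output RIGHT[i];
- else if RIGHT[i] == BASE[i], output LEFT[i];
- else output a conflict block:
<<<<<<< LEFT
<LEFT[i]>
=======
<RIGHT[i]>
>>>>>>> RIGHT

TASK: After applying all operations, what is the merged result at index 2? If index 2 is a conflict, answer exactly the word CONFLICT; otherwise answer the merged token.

Final LEFT:  [bravo, alpha, golf]
Final RIGHT: [golf, golf, foxtrot]
i=0: BASE=delta L=bravo R=golf all differ -> CONFLICT
i=1: BASE=bravo L=alpha R=golf all differ -> CONFLICT
i=2: L=golf, R=foxtrot=BASE -> take LEFT -> golf
Index 2 -> golf

Answer: golf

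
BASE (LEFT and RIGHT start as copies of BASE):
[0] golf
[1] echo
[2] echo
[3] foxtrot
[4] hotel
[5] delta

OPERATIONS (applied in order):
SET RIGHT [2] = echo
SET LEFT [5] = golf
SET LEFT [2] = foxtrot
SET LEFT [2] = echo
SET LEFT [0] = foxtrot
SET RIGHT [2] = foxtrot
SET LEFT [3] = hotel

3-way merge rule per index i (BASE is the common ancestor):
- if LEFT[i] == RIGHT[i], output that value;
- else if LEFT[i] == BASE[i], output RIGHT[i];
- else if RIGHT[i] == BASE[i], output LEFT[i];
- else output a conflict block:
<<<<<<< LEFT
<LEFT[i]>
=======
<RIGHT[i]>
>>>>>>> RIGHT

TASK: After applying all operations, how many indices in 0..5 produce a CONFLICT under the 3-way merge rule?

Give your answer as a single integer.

Final LEFT:  [foxtrot, echo, echo, hotel, hotel, golf]
Final RIGHT: [golf, echo, foxtrot, foxtrot, hotel, delta]
i=0: L=foxtrot, R=golf=BASE -> take LEFT -> foxtrot
i=1: L=echo R=echo -> agree -> echo
i=2: L=echo=BASE, R=foxtrot -> take RIGHT -> foxtrot
i=3: L=hotel, R=foxtrot=BASE -> take LEFT -> hotel
i=4: L=hotel R=hotel -> agree -> hotel
i=5: L=golf, R=delta=BASE -> take LEFT -> golf
Conflict count: 0

Answer: 0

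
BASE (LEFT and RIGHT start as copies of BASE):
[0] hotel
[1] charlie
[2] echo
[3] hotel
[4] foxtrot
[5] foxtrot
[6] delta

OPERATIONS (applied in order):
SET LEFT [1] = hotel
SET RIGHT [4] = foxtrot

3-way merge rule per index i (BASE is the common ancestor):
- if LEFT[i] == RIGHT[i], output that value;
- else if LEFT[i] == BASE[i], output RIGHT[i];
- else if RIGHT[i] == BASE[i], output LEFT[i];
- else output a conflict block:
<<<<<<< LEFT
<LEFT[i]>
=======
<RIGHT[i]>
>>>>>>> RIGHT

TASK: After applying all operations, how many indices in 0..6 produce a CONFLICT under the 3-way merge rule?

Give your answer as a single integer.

Final LEFT:  [hotel, hotel, echo, hotel, foxtrot, foxtrot, delta]
Final RIGHT: [hotel, charlie, echo, hotel, foxtrot, foxtrot, delta]
i=0: L=hotel R=hotel -> agree -> hotel
i=1: L=hotel, R=charlie=BASE -> take LEFT -> hotel
i=2: L=echo R=echo -> agree -> echo
i=3: L=hotel R=hotel -> agree -> hotel
i=4: L=foxtrot R=foxtrot -> agree -> foxtrot
i=5: L=foxtrot R=foxtrot -> agree -> foxtrot
i=6: L=delta R=delta -> agree -> delta
Conflict count: 0

Answer: 0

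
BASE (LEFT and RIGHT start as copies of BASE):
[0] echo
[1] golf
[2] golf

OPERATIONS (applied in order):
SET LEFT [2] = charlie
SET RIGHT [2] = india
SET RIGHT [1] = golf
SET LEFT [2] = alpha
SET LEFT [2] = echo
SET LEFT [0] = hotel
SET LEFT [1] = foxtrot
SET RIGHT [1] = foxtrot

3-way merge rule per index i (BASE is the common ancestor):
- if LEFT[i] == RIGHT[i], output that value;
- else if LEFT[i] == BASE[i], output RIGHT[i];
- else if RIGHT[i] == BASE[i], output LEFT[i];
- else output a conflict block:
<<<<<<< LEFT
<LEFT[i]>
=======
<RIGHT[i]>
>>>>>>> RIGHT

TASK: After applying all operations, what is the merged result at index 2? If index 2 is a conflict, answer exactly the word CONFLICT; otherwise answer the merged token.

Answer: CONFLICT

Derivation:
Final LEFT:  [hotel, foxtrot, echo]
Final RIGHT: [echo, foxtrot, india]
i=0: L=hotel, R=echo=BASE -> take LEFT -> hotel
i=1: L=foxtrot R=foxtrot -> agree -> foxtrot
i=2: BASE=golf L=echo R=india all differ -> CONFLICT
Index 2 -> CONFLICT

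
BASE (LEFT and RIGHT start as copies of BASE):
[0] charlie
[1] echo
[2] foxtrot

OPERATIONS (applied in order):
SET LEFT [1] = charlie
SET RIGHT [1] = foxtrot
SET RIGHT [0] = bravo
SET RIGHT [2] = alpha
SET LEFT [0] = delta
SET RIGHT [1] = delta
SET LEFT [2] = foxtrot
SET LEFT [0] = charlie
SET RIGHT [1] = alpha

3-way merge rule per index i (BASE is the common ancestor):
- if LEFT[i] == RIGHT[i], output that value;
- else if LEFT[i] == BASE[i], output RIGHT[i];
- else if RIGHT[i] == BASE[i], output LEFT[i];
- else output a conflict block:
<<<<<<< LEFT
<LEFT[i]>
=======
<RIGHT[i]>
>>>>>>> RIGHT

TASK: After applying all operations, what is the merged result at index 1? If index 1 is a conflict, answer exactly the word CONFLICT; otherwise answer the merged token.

Answer: CONFLICT

Derivation:
Final LEFT:  [charlie, charlie, foxtrot]
Final RIGHT: [bravo, alpha, alpha]
i=0: L=charlie=BASE, R=bravo -> take RIGHT -> bravo
i=1: BASE=echo L=charlie R=alpha all differ -> CONFLICT
i=2: L=foxtrot=BASE, R=alpha -> take RIGHT -> alpha
Index 1 -> CONFLICT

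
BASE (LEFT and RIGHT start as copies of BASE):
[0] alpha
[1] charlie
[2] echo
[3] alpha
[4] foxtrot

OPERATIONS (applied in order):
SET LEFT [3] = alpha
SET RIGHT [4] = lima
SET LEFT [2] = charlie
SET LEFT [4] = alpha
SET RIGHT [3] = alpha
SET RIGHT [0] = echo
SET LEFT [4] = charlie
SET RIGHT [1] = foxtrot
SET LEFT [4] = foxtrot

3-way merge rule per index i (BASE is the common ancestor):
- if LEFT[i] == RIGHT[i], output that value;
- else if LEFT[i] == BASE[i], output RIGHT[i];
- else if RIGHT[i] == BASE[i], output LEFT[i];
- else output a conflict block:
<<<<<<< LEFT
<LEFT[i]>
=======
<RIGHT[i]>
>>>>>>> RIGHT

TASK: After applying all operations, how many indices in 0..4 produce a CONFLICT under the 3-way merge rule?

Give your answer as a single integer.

Answer: 0

Derivation:
Final LEFT:  [alpha, charlie, charlie, alpha, foxtrot]
Final RIGHT: [echo, foxtrot, echo, alpha, lima]
i=0: L=alpha=BASE, R=echo -> take RIGHT -> echo
i=1: L=charlie=BASE, R=foxtrot -> take RIGHT -> foxtrot
i=2: L=charlie, R=echo=BASE -> take LEFT -> charlie
i=3: L=alpha R=alpha -> agree -> alpha
i=4: L=foxtrot=BASE, R=lima -> take RIGHT -> lima
Conflict count: 0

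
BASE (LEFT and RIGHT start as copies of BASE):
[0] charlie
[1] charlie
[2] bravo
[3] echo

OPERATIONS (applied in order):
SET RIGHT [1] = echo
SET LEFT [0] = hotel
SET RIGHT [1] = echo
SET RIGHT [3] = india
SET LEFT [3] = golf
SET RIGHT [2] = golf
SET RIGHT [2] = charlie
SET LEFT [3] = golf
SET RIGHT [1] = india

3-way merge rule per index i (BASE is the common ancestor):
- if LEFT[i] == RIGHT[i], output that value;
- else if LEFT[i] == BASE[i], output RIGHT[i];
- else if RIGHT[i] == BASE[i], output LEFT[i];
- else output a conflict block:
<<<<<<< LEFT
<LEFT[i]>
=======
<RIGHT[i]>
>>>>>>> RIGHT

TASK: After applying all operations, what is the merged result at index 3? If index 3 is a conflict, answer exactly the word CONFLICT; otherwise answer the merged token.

Final LEFT:  [hotel, charlie, bravo, golf]
Final RIGHT: [charlie, india, charlie, india]
i=0: L=hotel, R=charlie=BASE -> take LEFT -> hotel
i=1: L=charlie=BASE, R=india -> take RIGHT -> india
i=2: L=bravo=BASE, R=charlie -> take RIGHT -> charlie
i=3: BASE=echo L=golf R=india all differ -> CONFLICT
Index 3 -> CONFLICT

Answer: CONFLICT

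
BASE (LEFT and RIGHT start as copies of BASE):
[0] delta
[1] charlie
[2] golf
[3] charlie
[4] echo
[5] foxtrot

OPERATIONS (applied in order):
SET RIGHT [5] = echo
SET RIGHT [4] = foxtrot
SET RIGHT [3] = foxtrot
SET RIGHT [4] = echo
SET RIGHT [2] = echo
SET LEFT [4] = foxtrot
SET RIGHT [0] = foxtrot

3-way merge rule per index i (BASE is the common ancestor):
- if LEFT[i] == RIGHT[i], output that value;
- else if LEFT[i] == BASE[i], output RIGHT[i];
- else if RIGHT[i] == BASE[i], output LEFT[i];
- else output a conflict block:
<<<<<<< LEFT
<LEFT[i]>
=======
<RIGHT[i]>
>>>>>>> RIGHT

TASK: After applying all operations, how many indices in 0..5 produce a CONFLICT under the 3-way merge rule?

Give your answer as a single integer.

Answer: 0

Derivation:
Final LEFT:  [delta, charlie, golf, charlie, foxtrot, foxtrot]
Final RIGHT: [foxtrot, charlie, echo, foxtrot, echo, echo]
i=0: L=delta=BASE, R=foxtrot -> take RIGHT -> foxtrot
i=1: L=charlie R=charlie -> agree -> charlie
i=2: L=golf=BASE, R=echo -> take RIGHT -> echo
i=3: L=charlie=BASE, R=foxtrot -> take RIGHT -> foxtrot
i=4: L=foxtrot, R=echo=BASE -> take LEFT -> foxtrot
i=5: L=foxtrot=BASE, R=echo -> take RIGHT -> echo
Conflict count: 0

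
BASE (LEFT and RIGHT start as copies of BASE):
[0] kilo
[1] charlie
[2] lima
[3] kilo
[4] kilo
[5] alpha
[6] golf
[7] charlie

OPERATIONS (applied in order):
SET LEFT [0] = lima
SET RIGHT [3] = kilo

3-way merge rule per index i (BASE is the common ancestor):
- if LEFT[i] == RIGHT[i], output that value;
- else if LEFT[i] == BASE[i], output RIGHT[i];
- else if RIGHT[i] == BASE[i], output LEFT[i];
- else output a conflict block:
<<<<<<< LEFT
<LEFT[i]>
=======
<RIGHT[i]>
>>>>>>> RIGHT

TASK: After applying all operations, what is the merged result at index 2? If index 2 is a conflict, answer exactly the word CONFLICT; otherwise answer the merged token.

Answer: lima

Derivation:
Final LEFT:  [lima, charlie, lima, kilo, kilo, alpha, golf, charlie]
Final RIGHT: [kilo, charlie, lima, kilo, kilo, alpha, golf, charlie]
i=0: L=lima, R=kilo=BASE -> take LEFT -> lima
i=1: L=charlie R=charlie -> agree -> charlie
i=2: L=lima R=lima -> agree -> lima
i=3: L=kilo R=kilo -> agree -> kilo
i=4: L=kilo R=kilo -> agree -> kilo
i=5: L=alpha R=alpha -> agree -> alpha
i=6: L=golf R=golf -> agree -> golf
i=7: L=charlie R=charlie -> agree -> charlie
Index 2 -> lima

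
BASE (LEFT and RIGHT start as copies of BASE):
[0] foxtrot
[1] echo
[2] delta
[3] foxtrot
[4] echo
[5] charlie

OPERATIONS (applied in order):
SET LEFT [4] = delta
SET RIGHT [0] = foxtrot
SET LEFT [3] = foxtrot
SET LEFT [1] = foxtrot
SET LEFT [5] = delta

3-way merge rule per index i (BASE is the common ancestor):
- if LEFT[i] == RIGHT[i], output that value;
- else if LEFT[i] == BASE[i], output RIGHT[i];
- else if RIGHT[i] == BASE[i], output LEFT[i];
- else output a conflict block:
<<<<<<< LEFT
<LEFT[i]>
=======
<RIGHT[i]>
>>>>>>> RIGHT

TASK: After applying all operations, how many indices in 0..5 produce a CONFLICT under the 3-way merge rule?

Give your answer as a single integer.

Answer: 0

Derivation:
Final LEFT:  [foxtrot, foxtrot, delta, foxtrot, delta, delta]
Final RIGHT: [foxtrot, echo, delta, foxtrot, echo, charlie]
i=0: L=foxtrot R=foxtrot -> agree -> foxtrot
i=1: L=foxtrot, R=echo=BASE -> take LEFT -> foxtrot
i=2: L=delta R=delta -> agree -> delta
i=3: L=foxtrot R=foxtrot -> agree -> foxtrot
i=4: L=delta, R=echo=BASE -> take LEFT -> delta
i=5: L=delta, R=charlie=BASE -> take LEFT -> delta
Conflict count: 0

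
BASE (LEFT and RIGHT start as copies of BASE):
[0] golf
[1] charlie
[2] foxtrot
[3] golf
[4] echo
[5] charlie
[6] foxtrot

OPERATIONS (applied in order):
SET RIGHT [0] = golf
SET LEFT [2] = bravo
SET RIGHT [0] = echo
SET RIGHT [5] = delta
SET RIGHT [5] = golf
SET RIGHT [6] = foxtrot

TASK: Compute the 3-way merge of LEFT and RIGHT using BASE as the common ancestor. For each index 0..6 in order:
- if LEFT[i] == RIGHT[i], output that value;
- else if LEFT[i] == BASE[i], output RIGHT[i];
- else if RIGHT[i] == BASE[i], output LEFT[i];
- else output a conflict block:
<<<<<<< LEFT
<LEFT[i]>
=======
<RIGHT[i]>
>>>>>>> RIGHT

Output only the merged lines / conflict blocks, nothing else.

Answer: echo
charlie
bravo
golf
echo
golf
foxtrot

Derivation:
Final LEFT:  [golf, charlie, bravo, golf, echo, charlie, foxtrot]
Final RIGHT: [echo, charlie, foxtrot, golf, echo, golf, foxtrot]
i=0: L=golf=BASE, R=echo -> take RIGHT -> echo
i=1: L=charlie R=charlie -> agree -> charlie
i=2: L=bravo, R=foxtrot=BASE -> take LEFT -> bravo
i=3: L=golf R=golf -> agree -> golf
i=4: L=echo R=echo -> agree -> echo
i=5: L=charlie=BASE, R=golf -> take RIGHT -> golf
i=6: L=foxtrot R=foxtrot -> agree -> foxtrot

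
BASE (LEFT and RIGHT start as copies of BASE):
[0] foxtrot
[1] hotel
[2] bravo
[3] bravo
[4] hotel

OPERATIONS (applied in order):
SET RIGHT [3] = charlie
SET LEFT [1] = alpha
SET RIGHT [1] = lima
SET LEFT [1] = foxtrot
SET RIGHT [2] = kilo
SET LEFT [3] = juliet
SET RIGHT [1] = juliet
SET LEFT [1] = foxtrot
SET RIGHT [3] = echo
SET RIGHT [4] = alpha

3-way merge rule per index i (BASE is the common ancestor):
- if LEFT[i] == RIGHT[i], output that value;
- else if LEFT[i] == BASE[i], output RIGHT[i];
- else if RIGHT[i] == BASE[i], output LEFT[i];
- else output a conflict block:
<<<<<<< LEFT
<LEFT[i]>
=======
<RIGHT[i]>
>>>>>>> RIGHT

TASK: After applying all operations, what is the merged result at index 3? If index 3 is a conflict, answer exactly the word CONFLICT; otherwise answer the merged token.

Answer: CONFLICT

Derivation:
Final LEFT:  [foxtrot, foxtrot, bravo, juliet, hotel]
Final RIGHT: [foxtrot, juliet, kilo, echo, alpha]
i=0: L=foxtrot R=foxtrot -> agree -> foxtrot
i=1: BASE=hotel L=foxtrot R=juliet all differ -> CONFLICT
i=2: L=bravo=BASE, R=kilo -> take RIGHT -> kilo
i=3: BASE=bravo L=juliet R=echo all differ -> CONFLICT
i=4: L=hotel=BASE, R=alpha -> take RIGHT -> alpha
Index 3 -> CONFLICT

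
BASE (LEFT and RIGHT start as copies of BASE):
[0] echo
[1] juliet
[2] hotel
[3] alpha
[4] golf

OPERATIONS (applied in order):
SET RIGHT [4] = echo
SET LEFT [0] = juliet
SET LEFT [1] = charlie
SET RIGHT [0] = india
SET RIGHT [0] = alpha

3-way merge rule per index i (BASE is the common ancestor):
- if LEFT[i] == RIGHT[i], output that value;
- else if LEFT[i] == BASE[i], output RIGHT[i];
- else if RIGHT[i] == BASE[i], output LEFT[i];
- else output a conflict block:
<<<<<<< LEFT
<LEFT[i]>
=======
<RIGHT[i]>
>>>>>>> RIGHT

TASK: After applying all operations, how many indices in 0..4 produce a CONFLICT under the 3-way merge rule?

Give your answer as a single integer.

Final LEFT:  [juliet, charlie, hotel, alpha, golf]
Final RIGHT: [alpha, juliet, hotel, alpha, echo]
i=0: BASE=echo L=juliet R=alpha all differ -> CONFLICT
i=1: L=charlie, R=juliet=BASE -> take LEFT -> charlie
i=2: L=hotel R=hotel -> agree -> hotel
i=3: L=alpha R=alpha -> agree -> alpha
i=4: L=golf=BASE, R=echo -> take RIGHT -> echo
Conflict count: 1

Answer: 1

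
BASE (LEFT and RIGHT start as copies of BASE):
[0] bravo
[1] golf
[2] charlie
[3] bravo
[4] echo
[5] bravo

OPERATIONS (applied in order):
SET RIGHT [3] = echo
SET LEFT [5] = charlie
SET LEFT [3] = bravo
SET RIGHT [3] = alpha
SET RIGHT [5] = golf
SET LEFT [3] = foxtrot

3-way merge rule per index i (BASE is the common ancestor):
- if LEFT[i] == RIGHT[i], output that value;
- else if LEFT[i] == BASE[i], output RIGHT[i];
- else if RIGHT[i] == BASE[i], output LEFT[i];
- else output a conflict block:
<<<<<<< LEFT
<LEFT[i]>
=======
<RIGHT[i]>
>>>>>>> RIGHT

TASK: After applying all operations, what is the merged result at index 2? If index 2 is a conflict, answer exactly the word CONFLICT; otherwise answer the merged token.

Answer: charlie

Derivation:
Final LEFT:  [bravo, golf, charlie, foxtrot, echo, charlie]
Final RIGHT: [bravo, golf, charlie, alpha, echo, golf]
i=0: L=bravo R=bravo -> agree -> bravo
i=1: L=golf R=golf -> agree -> golf
i=2: L=charlie R=charlie -> agree -> charlie
i=3: BASE=bravo L=foxtrot R=alpha all differ -> CONFLICT
i=4: L=echo R=echo -> agree -> echo
i=5: BASE=bravo L=charlie R=golf all differ -> CONFLICT
Index 2 -> charlie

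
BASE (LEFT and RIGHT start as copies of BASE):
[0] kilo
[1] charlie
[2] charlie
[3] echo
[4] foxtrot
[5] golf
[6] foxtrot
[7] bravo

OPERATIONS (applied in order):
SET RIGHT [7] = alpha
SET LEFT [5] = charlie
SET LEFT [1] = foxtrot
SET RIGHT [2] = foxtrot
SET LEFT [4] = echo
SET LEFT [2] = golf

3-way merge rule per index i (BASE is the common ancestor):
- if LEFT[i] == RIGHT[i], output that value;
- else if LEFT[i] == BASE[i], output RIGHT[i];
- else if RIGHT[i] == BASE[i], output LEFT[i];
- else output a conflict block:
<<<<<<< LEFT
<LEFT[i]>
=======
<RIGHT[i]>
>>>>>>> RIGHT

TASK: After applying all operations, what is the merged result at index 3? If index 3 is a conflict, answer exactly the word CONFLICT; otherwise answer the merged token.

Final LEFT:  [kilo, foxtrot, golf, echo, echo, charlie, foxtrot, bravo]
Final RIGHT: [kilo, charlie, foxtrot, echo, foxtrot, golf, foxtrot, alpha]
i=0: L=kilo R=kilo -> agree -> kilo
i=1: L=foxtrot, R=charlie=BASE -> take LEFT -> foxtrot
i=2: BASE=charlie L=golf R=foxtrot all differ -> CONFLICT
i=3: L=echo R=echo -> agree -> echo
i=4: L=echo, R=foxtrot=BASE -> take LEFT -> echo
i=5: L=charlie, R=golf=BASE -> take LEFT -> charlie
i=6: L=foxtrot R=foxtrot -> agree -> foxtrot
i=7: L=bravo=BASE, R=alpha -> take RIGHT -> alpha
Index 3 -> echo

Answer: echo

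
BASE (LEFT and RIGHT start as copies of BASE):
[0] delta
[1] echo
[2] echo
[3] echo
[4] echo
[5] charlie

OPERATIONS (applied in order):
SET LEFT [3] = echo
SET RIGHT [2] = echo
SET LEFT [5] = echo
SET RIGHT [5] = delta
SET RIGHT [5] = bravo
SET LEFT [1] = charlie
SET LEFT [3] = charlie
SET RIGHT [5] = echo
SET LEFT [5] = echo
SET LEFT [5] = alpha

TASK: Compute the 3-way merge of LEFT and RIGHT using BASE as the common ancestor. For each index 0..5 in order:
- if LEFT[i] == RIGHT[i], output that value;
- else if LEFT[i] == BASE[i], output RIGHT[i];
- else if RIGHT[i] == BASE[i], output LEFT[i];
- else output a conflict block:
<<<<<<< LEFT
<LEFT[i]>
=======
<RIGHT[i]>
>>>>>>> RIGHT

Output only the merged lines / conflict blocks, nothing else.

Answer: delta
charlie
echo
charlie
echo
<<<<<<< LEFT
alpha
=======
echo
>>>>>>> RIGHT

Derivation:
Final LEFT:  [delta, charlie, echo, charlie, echo, alpha]
Final RIGHT: [delta, echo, echo, echo, echo, echo]
i=0: L=delta R=delta -> agree -> delta
i=1: L=charlie, R=echo=BASE -> take LEFT -> charlie
i=2: L=echo R=echo -> agree -> echo
i=3: L=charlie, R=echo=BASE -> take LEFT -> charlie
i=4: L=echo R=echo -> agree -> echo
i=5: BASE=charlie L=alpha R=echo all differ -> CONFLICT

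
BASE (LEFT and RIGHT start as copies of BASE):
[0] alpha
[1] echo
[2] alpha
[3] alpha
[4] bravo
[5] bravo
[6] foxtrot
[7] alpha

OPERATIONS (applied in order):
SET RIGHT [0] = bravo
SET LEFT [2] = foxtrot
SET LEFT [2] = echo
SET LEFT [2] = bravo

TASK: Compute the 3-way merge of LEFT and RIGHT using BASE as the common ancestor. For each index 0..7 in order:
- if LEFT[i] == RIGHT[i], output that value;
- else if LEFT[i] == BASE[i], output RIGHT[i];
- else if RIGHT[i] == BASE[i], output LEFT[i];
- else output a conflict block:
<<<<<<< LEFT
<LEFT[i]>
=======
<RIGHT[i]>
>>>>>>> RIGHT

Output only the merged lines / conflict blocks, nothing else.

Final LEFT:  [alpha, echo, bravo, alpha, bravo, bravo, foxtrot, alpha]
Final RIGHT: [bravo, echo, alpha, alpha, bravo, bravo, foxtrot, alpha]
i=0: L=alpha=BASE, R=bravo -> take RIGHT -> bravo
i=1: L=echo R=echo -> agree -> echo
i=2: L=bravo, R=alpha=BASE -> take LEFT -> bravo
i=3: L=alpha R=alpha -> agree -> alpha
i=4: L=bravo R=bravo -> agree -> bravo
i=5: L=bravo R=bravo -> agree -> bravo
i=6: L=foxtrot R=foxtrot -> agree -> foxtrot
i=7: L=alpha R=alpha -> agree -> alpha

Answer: bravo
echo
bravo
alpha
bravo
bravo
foxtrot
alpha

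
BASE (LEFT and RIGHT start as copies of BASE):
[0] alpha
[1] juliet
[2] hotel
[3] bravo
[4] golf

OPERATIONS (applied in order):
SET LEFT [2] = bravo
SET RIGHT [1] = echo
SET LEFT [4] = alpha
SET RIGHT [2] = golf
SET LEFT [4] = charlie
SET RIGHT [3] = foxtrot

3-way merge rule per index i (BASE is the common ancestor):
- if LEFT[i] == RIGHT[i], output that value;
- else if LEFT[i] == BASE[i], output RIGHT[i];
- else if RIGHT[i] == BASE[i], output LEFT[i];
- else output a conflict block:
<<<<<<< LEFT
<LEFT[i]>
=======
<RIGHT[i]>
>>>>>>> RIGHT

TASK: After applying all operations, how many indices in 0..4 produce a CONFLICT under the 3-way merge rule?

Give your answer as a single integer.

Final LEFT:  [alpha, juliet, bravo, bravo, charlie]
Final RIGHT: [alpha, echo, golf, foxtrot, golf]
i=0: L=alpha R=alpha -> agree -> alpha
i=1: L=juliet=BASE, R=echo -> take RIGHT -> echo
i=2: BASE=hotel L=bravo R=golf all differ -> CONFLICT
i=3: L=bravo=BASE, R=foxtrot -> take RIGHT -> foxtrot
i=4: L=charlie, R=golf=BASE -> take LEFT -> charlie
Conflict count: 1

Answer: 1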